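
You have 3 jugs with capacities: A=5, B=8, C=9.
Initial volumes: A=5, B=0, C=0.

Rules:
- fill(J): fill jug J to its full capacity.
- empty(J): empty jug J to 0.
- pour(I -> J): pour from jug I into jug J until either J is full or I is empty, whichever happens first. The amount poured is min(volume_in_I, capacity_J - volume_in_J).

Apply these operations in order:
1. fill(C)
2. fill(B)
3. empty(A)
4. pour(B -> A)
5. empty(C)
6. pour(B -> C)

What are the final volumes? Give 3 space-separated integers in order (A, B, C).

Step 1: fill(C) -> (A=5 B=0 C=9)
Step 2: fill(B) -> (A=5 B=8 C=9)
Step 3: empty(A) -> (A=0 B=8 C=9)
Step 4: pour(B -> A) -> (A=5 B=3 C=9)
Step 5: empty(C) -> (A=5 B=3 C=0)
Step 6: pour(B -> C) -> (A=5 B=0 C=3)

Answer: 5 0 3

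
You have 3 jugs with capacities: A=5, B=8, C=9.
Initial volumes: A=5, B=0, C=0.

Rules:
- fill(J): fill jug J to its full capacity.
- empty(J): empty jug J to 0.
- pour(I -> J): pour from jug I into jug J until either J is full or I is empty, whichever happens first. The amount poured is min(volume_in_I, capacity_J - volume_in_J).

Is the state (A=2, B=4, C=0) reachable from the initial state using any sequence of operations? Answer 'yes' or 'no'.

BFS from (A=5, B=0, C=0):
  1. fill(C) -> (A=5 B=0 C=9)
  2. pour(A -> B) -> (A=0 B=5 C=9)
  3. pour(C -> A) -> (A=5 B=5 C=4)
  4. pour(A -> B) -> (A=2 B=8 C=4)
  5. empty(B) -> (A=2 B=0 C=4)
  6. pour(C -> B) -> (A=2 B=4 C=0)
Target reached → yes.

Answer: yes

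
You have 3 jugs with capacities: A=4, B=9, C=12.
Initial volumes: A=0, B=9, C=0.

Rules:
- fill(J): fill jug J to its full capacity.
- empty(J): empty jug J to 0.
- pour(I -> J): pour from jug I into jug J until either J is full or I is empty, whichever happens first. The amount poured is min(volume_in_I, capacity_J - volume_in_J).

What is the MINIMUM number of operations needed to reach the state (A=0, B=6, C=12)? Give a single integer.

BFS from (A=0, B=9, C=0). One shortest path:
  1. pour(B -> C) -> (A=0 B=0 C=9)
  2. fill(B) -> (A=0 B=9 C=9)
  3. pour(B -> C) -> (A=0 B=6 C=12)
Reached target in 3 moves.

Answer: 3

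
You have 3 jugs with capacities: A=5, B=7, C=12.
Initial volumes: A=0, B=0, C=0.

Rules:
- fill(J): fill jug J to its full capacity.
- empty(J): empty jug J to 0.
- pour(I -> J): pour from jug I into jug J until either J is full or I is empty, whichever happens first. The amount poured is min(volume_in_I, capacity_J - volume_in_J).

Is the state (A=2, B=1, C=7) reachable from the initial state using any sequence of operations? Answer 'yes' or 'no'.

BFS explored all 360 reachable states.
Reachable set includes: (0,0,0), (0,0,1), (0,0,2), (0,0,3), (0,0,4), (0,0,5), (0,0,6), (0,0,7), (0,0,8), (0,0,9), (0,0,10), (0,0,11) ...
Target (A=2, B=1, C=7) not in reachable set → no.

Answer: no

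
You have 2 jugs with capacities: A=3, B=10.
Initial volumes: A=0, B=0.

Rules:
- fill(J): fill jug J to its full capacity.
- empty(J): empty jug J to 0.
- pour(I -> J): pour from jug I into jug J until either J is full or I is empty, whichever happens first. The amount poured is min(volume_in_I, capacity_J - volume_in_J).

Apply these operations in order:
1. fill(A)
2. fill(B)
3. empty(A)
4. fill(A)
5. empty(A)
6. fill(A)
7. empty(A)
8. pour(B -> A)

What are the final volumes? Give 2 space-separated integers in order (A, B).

Step 1: fill(A) -> (A=3 B=0)
Step 2: fill(B) -> (A=3 B=10)
Step 3: empty(A) -> (A=0 B=10)
Step 4: fill(A) -> (A=3 B=10)
Step 5: empty(A) -> (A=0 B=10)
Step 6: fill(A) -> (A=3 B=10)
Step 7: empty(A) -> (A=0 B=10)
Step 8: pour(B -> A) -> (A=3 B=7)

Answer: 3 7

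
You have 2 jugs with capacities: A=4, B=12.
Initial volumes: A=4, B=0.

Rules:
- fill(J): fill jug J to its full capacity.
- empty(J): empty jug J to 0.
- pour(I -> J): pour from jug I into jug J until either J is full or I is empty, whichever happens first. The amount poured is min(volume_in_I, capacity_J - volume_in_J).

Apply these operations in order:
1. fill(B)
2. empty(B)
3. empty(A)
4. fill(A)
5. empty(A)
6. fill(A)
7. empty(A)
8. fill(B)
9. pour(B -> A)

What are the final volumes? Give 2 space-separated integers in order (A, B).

Step 1: fill(B) -> (A=4 B=12)
Step 2: empty(B) -> (A=4 B=0)
Step 3: empty(A) -> (A=0 B=0)
Step 4: fill(A) -> (A=4 B=0)
Step 5: empty(A) -> (A=0 B=0)
Step 6: fill(A) -> (A=4 B=0)
Step 7: empty(A) -> (A=0 B=0)
Step 8: fill(B) -> (A=0 B=12)
Step 9: pour(B -> A) -> (A=4 B=8)

Answer: 4 8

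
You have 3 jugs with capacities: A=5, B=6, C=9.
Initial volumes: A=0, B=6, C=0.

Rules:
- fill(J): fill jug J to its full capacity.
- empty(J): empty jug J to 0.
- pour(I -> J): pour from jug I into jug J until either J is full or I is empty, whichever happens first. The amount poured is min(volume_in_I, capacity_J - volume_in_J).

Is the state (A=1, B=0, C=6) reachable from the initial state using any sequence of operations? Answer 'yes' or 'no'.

Answer: yes

Derivation:
BFS from (A=0, B=6, C=0):
  1. pour(B -> A) -> (A=5 B=1 C=0)
  2. empty(A) -> (A=0 B=1 C=0)
  3. pour(B -> A) -> (A=1 B=0 C=0)
  4. fill(B) -> (A=1 B=6 C=0)
  5. pour(B -> C) -> (A=1 B=0 C=6)
Target reached → yes.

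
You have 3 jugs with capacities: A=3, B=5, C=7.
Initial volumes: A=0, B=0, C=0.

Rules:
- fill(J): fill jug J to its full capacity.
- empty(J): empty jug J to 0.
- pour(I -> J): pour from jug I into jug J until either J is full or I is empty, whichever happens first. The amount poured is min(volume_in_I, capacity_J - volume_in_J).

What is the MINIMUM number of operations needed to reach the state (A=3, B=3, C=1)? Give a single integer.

Answer: 4

Derivation:
BFS from (A=0, B=0, C=0). One shortest path:
  1. fill(C) -> (A=0 B=0 C=7)
  2. pour(C -> A) -> (A=3 B=0 C=4)
  3. pour(A -> B) -> (A=0 B=3 C=4)
  4. pour(C -> A) -> (A=3 B=3 C=1)
Reached target in 4 moves.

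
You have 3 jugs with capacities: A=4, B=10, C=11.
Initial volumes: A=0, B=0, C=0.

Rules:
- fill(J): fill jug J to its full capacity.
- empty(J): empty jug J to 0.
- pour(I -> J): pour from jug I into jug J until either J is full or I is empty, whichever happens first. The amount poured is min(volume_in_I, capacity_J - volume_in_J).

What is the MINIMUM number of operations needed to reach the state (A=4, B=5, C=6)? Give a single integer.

BFS from (A=0, B=0, C=0). One shortest path:
  1. fill(C) -> (A=0 B=0 C=11)
  2. pour(C -> B) -> (A=0 B=10 C=1)
  3. pour(C -> A) -> (A=1 B=10 C=0)
  4. pour(B -> C) -> (A=1 B=0 C=10)
  5. pour(A -> B) -> (A=0 B=1 C=10)
  6. fill(A) -> (A=4 B=1 C=10)
  7. pour(A -> B) -> (A=0 B=5 C=10)
  8. pour(C -> A) -> (A=4 B=5 C=6)
Reached target in 8 moves.

Answer: 8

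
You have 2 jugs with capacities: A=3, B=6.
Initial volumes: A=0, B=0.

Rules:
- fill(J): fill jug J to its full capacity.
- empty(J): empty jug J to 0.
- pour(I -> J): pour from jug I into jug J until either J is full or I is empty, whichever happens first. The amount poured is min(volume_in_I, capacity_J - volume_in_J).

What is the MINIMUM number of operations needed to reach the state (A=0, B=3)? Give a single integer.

Answer: 2

Derivation:
BFS from (A=0, B=0). One shortest path:
  1. fill(A) -> (A=3 B=0)
  2. pour(A -> B) -> (A=0 B=3)
Reached target in 2 moves.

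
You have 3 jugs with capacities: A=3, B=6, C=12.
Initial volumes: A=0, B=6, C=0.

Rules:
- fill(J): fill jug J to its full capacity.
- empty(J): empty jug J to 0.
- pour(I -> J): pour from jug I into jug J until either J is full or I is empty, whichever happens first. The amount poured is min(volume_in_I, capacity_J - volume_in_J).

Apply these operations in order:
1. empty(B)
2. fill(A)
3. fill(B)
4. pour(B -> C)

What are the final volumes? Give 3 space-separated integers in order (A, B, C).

Step 1: empty(B) -> (A=0 B=0 C=0)
Step 2: fill(A) -> (A=3 B=0 C=0)
Step 3: fill(B) -> (A=3 B=6 C=0)
Step 4: pour(B -> C) -> (A=3 B=0 C=6)

Answer: 3 0 6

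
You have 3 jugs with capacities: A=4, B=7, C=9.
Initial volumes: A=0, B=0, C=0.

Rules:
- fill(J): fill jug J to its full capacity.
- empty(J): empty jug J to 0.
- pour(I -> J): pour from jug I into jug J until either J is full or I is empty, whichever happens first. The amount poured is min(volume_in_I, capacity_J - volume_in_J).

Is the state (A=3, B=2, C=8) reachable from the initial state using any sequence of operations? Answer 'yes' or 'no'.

BFS explored all 256 reachable states.
Reachable set includes: (0,0,0), (0,0,1), (0,0,2), (0,0,3), (0,0,4), (0,0,5), (0,0,6), (0,0,7), (0,0,8), (0,0,9), (0,1,0), (0,1,1) ...
Target (A=3, B=2, C=8) not in reachable set → no.

Answer: no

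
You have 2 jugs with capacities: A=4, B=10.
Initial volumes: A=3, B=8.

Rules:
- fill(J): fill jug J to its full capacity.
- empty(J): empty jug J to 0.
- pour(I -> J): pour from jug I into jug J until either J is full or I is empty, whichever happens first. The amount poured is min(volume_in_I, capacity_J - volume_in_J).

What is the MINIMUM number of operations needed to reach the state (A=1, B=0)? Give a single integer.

Answer: 2

Derivation:
BFS from (A=3, B=8). One shortest path:
  1. pour(A -> B) -> (A=1 B=10)
  2. empty(B) -> (A=1 B=0)
Reached target in 2 moves.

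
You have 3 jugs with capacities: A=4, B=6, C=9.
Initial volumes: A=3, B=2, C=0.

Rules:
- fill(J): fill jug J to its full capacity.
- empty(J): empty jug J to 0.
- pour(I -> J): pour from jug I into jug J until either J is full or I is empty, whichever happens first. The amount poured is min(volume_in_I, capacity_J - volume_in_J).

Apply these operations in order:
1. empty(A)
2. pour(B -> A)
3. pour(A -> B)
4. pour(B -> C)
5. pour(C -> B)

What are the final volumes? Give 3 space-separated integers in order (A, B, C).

Step 1: empty(A) -> (A=0 B=2 C=0)
Step 2: pour(B -> A) -> (A=2 B=0 C=0)
Step 3: pour(A -> B) -> (A=0 B=2 C=0)
Step 4: pour(B -> C) -> (A=0 B=0 C=2)
Step 5: pour(C -> B) -> (A=0 B=2 C=0)

Answer: 0 2 0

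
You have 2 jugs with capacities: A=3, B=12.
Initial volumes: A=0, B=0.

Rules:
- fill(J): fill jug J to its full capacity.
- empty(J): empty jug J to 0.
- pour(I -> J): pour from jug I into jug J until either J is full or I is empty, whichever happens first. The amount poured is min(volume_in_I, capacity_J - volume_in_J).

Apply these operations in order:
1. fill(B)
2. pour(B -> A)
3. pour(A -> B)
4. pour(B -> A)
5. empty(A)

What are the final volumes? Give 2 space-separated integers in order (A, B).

Step 1: fill(B) -> (A=0 B=12)
Step 2: pour(B -> A) -> (A=3 B=9)
Step 3: pour(A -> B) -> (A=0 B=12)
Step 4: pour(B -> A) -> (A=3 B=9)
Step 5: empty(A) -> (A=0 B=9)

Answer: 0 9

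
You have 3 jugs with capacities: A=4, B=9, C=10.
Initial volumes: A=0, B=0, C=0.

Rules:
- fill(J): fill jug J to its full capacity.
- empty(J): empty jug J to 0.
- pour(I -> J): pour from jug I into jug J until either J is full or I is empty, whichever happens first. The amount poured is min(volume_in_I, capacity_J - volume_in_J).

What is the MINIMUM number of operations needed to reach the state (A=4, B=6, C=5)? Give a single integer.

Answer: 8

Derivation:
BFS from (A=0, B=0, C=0). One shortest path:
  1. fill(C) -> (A=0 B=0 C=10)
  2. pour(C -> B) -> (A=0 B=9 C=1)
  3. pour(B -> A) -> (A=4 B=5 C=1)
  4. empty(A) -> (A=0 B=5 C=1)
  5. pour(C -> A) -> (A=1 B=5 C=0)
  6. pour(B -> C) -> (A=1 B=0 C=5)
  7. fill(B) -> (A=1 B=9 C=5)
  8. pour(B -> A) -> (A=4 B=6 C=5)
Reached target in 8 moves.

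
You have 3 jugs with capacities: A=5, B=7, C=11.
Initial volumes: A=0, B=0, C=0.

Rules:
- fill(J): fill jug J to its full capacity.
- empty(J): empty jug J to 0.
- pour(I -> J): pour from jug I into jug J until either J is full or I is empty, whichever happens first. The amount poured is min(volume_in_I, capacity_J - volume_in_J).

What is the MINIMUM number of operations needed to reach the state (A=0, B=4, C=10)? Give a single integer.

Answer: 7

Derivation:
BFS from (A=0, B=0, C=0). One shortest path:
  1. fill(B) -> (A=0 B=7 C=0)
  2. pour(B -> A) -> (A=5 B=2 C=0)
  3. pour(A -> C) -> (A=0 B=2 C=5)
  4. pour(B -> A) -> (A=2 B=0 C=5)
  5. fill(B) -> (A=2 B=7 C=5)
  6. pour(B -> A) -> (A=5 B=4 C=5)
  7. pour(A -> C) -> (A=0 B=4 C=10)
Reached target in 7 moves.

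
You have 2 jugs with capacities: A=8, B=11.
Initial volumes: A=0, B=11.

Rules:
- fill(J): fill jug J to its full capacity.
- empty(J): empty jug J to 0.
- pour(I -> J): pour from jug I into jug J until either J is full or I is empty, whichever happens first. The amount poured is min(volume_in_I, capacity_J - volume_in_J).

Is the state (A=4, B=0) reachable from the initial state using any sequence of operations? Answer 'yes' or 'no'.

Answer: yes

Derivation:
BFS from (A=0, B=11):
  1. pour(B -> A) -> (A=8 B=3)
  2. empty(A) -> (A=0 B=3)
  3. pour(B -> A) -> (A=3 B=0)
  4. fill(B) -> (A=3 B=11)
  5. pour(B -> A) -> (A=8 B=6)
  6. empty(A) -> (A=0 B=6)
  7. pour(B -> A) -> (A=6 B=0)
  8. fill(B) -> (A=6 B=11)
  9. pour(B -> A) -> (A=8 B=9)
  10. empty(A) -> (A=0 B=9)
  11. pour(B -> A) -> (A=8 B=1)
  12. empty(A) -> (A=0 B=1)
  13. pour(B -> A) -> (A=1 B=0)
  14. fill(B) -> (A=1 B=11)
  15. pour(B -> A) -> (A=8 B=4)
  16. empty(A) -> (A=0 B=4)
  17. pour(B -> A) -> (A=4 B=0)
Target reached → yes.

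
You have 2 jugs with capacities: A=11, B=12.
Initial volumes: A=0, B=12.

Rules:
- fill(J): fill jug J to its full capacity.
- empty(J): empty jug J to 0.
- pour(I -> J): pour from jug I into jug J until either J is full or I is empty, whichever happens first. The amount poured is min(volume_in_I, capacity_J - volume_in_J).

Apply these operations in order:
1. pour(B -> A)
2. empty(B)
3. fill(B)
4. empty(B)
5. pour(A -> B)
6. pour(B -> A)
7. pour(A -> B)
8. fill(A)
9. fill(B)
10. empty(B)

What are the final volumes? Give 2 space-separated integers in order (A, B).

Answer: 11 0

Derivation:
Step 1: pour(B -> A) -> (A=11 B=1)
Step 2: empty(B) -> (A=11 B=0)
Step 3: fill(B) -> (A=11 B=12)
Step 4: empty(B) -> (A=11 B=0)
Step 5: pour(A -> B) -> (A=0 B=11)
Step 6: pour(B -> A) -> (A=11 B=0)
Step 7: pour(A -> B) -> (A=0 B=11)
Step 8: fill(A) -> (A=11 B=11)
Step 9: fill(B) -> (A=11 B=12)
Step 10: empty(B) -> (A=11 B=0)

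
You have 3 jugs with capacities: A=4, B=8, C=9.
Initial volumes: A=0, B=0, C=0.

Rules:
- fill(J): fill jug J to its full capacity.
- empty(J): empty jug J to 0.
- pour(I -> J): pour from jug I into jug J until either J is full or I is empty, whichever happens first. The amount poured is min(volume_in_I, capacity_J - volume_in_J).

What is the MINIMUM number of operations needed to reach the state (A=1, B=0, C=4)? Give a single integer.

BFS from (A=0, B=0, C=0). One shortest path:
  1. fill(C) -> (A=0 B=0 C=9)
  2. pour(C -> B) -> (A=0 B=8 C=1)
  3. pour(B -> A) -> (A=4 B=4 C=1)
  4. empty(A) -> (A=0 B=4 C=1)
  5. pour(C -> A) -> (A=1 B=4 C=0)
  6. pour(B -> C) -> (A=1 B=0 C=4)
Reached target in 6 moves.

Answer: 6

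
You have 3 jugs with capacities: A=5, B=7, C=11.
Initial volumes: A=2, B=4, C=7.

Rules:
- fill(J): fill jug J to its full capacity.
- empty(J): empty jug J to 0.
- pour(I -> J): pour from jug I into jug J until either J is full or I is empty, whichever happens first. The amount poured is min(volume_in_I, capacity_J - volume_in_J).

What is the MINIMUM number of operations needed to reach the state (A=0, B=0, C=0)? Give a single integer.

BFS from (A=2, B=4, C=7). One shortest path:
  1. empty(A) -> (A=0 B=4 C=7)
  2. empty(B) -> (A=0 B=0 C=7)
  3. empty(C) -> (A=0 B=0 C=0)
Reached target in 3 moves.

Answer: 3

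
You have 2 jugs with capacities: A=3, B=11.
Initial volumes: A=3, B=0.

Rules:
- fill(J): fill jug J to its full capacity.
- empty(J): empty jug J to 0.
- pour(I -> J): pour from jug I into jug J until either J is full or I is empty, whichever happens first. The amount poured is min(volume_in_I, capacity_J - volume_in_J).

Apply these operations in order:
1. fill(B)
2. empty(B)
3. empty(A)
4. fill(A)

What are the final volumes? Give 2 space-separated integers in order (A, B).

Answer: 3 0

Derivation:
Step 1: fill(B) -> (A=3 B=11)
Step 2: empty(B) -> (A=3 B=0)
Step 3: empty(A) -> (A=0 B=0)
Step 4: fill(A) -> (A=3 B=0)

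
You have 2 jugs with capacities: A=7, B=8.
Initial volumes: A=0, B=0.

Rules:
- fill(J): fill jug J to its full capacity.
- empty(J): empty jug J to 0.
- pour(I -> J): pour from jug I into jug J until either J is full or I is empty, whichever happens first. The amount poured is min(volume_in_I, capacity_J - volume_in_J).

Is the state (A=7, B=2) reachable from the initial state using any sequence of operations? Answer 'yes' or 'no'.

BFS from (A=0, B=0):
  1. fill(B) -> (A=0 B=8)
  2. pour(B -> A) -> (A=7 B=1)
  3. empty(A) -> (A=0 B=1)
  4. pour(B -> A) -> (A=1 B=0)
  5. fill(B) -> (A=1 B=8)
  6. pour(B -> A) -> (A=7 B=2)
Target reached → yes.

Answer: yes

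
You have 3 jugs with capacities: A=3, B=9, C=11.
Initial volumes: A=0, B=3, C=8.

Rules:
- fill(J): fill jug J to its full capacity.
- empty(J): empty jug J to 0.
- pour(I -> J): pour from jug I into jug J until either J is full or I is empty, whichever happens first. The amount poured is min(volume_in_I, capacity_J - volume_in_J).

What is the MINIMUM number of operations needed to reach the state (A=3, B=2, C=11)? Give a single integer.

BFS from (A=0, B=3, C=8). One shortest path:
  1. fill(A) -> (A=3 B=3 C=8)
  2. pour(C -> B) -> (A=3 B=9 C=2)
  3. empty(B) -> (A=3 B=0 C=2)
  4. pour(C -> B) -> (A=3 B=2 C=0)
  5. fill(C) -> (A=3 B=2 C=11)
Reached target in 5 moves.

Answer: 5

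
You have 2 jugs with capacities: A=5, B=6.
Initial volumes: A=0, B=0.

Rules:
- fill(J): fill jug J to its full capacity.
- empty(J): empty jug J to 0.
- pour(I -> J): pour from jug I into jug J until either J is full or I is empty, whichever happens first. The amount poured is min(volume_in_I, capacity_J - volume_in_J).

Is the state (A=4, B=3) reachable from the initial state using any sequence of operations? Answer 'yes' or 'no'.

BFS explored all 22 reachable states.
Reachable set includes: (0,0), (0,1), (0,2), (0,3), (0,4), (0,5), (0,6), (1,0), (1,6), (2,0), (2,6), (3,0) ...
Target (A=4, B=3) not in reachable set → no.

Answer: no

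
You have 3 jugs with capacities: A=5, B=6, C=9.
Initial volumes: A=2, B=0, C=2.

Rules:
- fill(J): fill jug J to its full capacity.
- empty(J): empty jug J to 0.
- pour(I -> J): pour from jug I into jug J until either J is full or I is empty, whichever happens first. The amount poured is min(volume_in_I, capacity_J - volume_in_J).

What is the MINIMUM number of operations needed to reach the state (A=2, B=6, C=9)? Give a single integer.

Answer: 2

Derivation:
BFS from (A=2, B=0, C=2). One shortest path:
  1. fill(B) -> (A=2 B=6 C=2)
  2. fill(C) -> (A=2 B=6 C=9)
Reached target in 2 moves.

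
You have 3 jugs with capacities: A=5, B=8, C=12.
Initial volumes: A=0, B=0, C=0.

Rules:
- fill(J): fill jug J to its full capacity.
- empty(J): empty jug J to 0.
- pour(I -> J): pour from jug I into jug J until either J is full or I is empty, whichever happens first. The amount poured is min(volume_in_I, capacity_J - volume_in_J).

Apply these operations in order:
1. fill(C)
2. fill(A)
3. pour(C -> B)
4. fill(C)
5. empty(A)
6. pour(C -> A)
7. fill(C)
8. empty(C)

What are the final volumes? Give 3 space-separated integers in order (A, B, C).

Answer: 5 8 0

Derivation:
Step 1: fill(C) -> (A=0 B=0 C=12)
Step 2: fill(A) -> (A=5 B=0 C=12)
Step 3: pour(C -> B) -> (A=5 B=8 C=4)
Step 4: fill(C) -> (A=5 B=8 C=12)
Step 5: empty(A) -> (A=0 B=8 C=12)
Step 6: pour(C -> A) -> (A=5 B=8 C=7)
Step 7: fill(C) -> (A=5 B=8 C=12)
Step 8: empty(C) -> (A=5 B=8 C=0)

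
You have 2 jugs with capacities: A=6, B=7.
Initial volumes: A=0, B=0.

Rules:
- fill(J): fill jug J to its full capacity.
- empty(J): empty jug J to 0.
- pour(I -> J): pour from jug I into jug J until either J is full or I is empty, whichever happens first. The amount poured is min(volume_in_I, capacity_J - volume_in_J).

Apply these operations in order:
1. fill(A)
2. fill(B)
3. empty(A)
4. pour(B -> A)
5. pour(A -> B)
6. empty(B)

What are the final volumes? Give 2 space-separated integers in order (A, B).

Step 1: fill(A) -> (A=6 B=0)
Step 2: fill(B) -> (A=6 B=7)
Step 3: empty(A) -> (A=0 B=7)
Step 4: pour(B -> A) -> (A=6 B=1)
Step 5: pour(A -> B) -> (A=0 B=7)
Step 6: empty(B) -> (A=0 B=0)

Answer: 0 0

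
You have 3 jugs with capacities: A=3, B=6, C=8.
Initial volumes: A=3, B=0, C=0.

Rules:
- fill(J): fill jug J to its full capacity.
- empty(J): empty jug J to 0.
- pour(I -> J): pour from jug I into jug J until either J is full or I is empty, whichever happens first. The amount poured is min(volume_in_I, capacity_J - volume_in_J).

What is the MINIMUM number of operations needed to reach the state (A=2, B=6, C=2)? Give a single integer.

BFS from (A=3, B=0, C=0). One shortest path:
  1. empty(A) -> (A=0 B=0 C=0)
  2. fill(C) -> (A=0 B=0 C=8)
  3. pour(C -> B) -> (A=0 B=6 C=2)
  4. empty(B) -> (A=0 B=0 C=2)
  5. pour(C -> A) -> (A=2 B=0 C=0)
  6. fill(C) -> (A=2 B=0 C=8)
  7. pour(C -> B) -> (A=2 B=6 C=2)
Reached target in 7 moves.

Answer: 7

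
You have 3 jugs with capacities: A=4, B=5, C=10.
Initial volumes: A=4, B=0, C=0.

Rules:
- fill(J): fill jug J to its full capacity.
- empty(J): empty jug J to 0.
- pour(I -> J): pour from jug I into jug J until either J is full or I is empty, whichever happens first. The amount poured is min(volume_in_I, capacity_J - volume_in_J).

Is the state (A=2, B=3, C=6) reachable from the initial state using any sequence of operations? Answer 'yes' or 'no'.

BFS explored all 222 reachable states.
Reachable set includes: (0,0,0), (0,0,1), (0,0,2), (0,0,3), (0,0,4), (0,0,5), (0,0,6), (0,0,7), (0,0,8), (0,0,9), (0,0,10), (0,1,0) ...
Target (A=2, B=3, C=6) not in reachable set → no.

Answer: no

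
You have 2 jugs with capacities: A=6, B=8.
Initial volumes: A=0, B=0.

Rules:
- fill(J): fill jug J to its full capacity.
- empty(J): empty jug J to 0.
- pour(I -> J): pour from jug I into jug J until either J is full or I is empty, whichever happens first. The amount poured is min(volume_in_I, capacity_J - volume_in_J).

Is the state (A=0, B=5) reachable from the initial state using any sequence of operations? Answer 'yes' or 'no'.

Answer: no

Derivation:
BFS explored all 14 reachable states.
Reachable set includes: (0,0), (0,2), (0,4), (0,6), (0,8), (2,0), (2,8), (4,0), (4,8), (6,0), (6,2), (6,4) ...
Target (A=0, B=5) not in reachable set → no.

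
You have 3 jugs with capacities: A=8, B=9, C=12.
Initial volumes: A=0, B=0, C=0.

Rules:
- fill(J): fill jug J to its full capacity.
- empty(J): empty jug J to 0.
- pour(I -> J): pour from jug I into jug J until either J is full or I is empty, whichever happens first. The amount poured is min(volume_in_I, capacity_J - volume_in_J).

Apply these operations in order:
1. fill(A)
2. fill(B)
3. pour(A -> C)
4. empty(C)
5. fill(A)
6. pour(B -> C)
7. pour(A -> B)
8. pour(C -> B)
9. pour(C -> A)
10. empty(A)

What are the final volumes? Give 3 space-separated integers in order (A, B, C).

Step 1: fill(A) -> (A=8 B=0 C=0)
Step 2: fill(B) -> (A=8 B=9 C=0)
Step 3: pour(A -> C) -> (A=0 B=9 C=8)
Step 4: empty(C) -> (A=0 B=9 C=0)
Step 5: fill(A) -> (A=8 B=9 C=0)
Step 6: pour(B -> C) -> (A=8 B=0 C=9)
Step 7: pour(A -> B) -> (A=0 B=8 C=9)
Step 8: pour(C -> B) -> (A=0 B=9 C=8)
Step 9: pour(C -> A) -> (A=8 B=9 C=0)
Step 10: empty(A) -> (A=0 B=9 C=0)

Answer: 0 9 0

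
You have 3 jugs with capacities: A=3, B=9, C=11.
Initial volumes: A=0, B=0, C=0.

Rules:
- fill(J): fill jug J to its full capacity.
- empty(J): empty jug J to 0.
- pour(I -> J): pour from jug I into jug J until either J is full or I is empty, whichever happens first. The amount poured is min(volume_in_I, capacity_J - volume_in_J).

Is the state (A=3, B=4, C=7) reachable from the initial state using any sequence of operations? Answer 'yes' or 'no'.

Answer: yes

Derivation:
BFS from (A=0, B=0, C=0):
  1. fill(C) -> (A=0 B=0 C=11)
  2. pour(C -> A) -> (A=3 B=0 C=8)
  3. pour(C -> B) -> (A=3 B=8 C=0)
  4. pour(A -> C) -> (A=0 B=8 C=3)
  5. fill(A) -> (A=3 B=8 C=3)
  6. pour(A -> B) -> (A=2 B=9 C=3)
  7. pour(B -> C) -> (A=2 B=1 C=11)
  8. pour(C -> A) -> (A=3 B=1 C=10)
  9. pour(A -> B) -> (A=0 B=4 C=10)
  10. pour(C -> A) -> (A=3 B=4 C=7)
Target reached → yes.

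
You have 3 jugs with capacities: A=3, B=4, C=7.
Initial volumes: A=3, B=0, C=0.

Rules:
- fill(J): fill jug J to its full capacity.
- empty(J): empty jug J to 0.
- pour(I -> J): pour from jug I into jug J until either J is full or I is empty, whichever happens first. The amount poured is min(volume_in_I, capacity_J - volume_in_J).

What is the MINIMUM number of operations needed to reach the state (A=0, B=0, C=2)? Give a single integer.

Answer: 5

Derivation:
BFS from (A=3, B=0, C=0). One shortest path:
  1. pour(A -> B) -> (A=0 B=3 C=0)
  2. fill(A) -> (A=3 B=3 C=0)
  3. pour(A -> B) -> (A=2 B=4 C=0)
  4. empty(B) -> (A=2 B=0 C=0)
  5. pour(A -> C) -> (A=0 B=0 C=2)
Reached target in 5 moves.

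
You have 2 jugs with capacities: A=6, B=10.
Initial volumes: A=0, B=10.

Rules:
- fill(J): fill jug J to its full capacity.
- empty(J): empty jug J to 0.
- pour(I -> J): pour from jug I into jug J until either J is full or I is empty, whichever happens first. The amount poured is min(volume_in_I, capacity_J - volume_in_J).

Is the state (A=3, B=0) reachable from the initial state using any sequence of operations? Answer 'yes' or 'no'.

Answer: no

Derivation:
BFS explored all 16 reachable states.
Reachable set includes: (0,0), (0,2), (0,4), (0,6), (0,8), (0,10), (2,0), (2,10), (4,0), (4,10), (6,0), (6,2) ...
Target (A=3, B=0) not in reachable set → no.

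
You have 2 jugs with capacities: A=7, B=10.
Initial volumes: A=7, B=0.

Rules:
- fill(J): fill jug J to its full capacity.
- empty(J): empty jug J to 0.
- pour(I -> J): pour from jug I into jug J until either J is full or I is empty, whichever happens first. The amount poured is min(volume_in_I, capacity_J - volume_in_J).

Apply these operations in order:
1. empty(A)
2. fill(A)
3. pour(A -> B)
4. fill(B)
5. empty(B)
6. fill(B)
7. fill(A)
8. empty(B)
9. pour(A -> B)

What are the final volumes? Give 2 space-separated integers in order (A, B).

Answer: 0 7

Derivation:
Step 1: empty(A) -> (A=0 B=0)
Step 2: fill(A) -> (A=7 B=0)
Step 3: pour(A -> B) -> (A=0 B=7)
Step 4: fill(B) -> (A=0 B=10)
Step 5: empty(B) -> (A=0 B=0)
Step 6: fill(B) -> (A=0 B=10)
Step 7: fill(A) -> (A=7 B=10)
Step 8: empty(B) -> (A=7 B=0)
Step 9: pour(A -> B) -> (A=0 B=7)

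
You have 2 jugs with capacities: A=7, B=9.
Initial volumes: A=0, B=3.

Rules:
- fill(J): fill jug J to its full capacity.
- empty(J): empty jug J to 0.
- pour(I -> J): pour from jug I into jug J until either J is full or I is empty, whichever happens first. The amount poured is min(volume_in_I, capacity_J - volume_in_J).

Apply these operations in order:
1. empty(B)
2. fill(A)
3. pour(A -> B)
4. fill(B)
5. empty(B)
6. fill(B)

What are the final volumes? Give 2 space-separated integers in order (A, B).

Step 1: empty(B) -> (A=0 B=0)
Step 2: fill(A) -> (A=7 B=0)
Step 3: pour(A -> B) -> (A=0 B=7)
Step 4: fill(B) -> (A=0 B=9)
Step 5: empty(B) -> (A=0 B=0)
Step 6: fill(B) -> (A=0 B=9)

Answer: 0 9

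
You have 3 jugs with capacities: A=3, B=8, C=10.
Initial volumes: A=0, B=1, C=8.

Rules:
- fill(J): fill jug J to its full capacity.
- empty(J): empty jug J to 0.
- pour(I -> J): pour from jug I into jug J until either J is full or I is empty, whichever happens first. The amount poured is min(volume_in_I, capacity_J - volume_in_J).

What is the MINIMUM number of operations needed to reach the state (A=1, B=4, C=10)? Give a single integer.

Answer: 4

Derivation:
BFS from (A=0, B=1, C=8). One shortest path:
  1. fill(A) -> (A=3 B=1 C=8)
  2. pour(A -> B) -> (A=0 B=4 C=8)
  3. fill(A) -> (A=3 B=4 C=8)
  4. pour(A -> C) -> (A=1 B=4 C=10)
Reached target in 4 moves.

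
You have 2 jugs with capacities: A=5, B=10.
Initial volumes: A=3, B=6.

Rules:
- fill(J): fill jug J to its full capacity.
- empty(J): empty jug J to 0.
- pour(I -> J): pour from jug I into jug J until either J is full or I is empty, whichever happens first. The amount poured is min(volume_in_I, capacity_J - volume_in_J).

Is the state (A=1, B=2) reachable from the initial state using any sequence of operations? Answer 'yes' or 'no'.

BFS explored all 25 reachable states.
Reachable set includes: (0,0), (0,1), (0,3), (0,4), (0,5), (0,6), (0,8), (0,9), (0,10), (1,0), (1,10), (3,0) ...
Target (A=1, B=2) not in reachable set → no.

Answer: no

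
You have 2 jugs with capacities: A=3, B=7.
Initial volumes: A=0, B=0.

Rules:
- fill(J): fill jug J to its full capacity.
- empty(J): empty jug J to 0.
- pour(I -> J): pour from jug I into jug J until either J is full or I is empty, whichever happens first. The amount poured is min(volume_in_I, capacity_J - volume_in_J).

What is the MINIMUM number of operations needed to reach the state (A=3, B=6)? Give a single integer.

Answer: 5

Derivation:
BFS from (A=0, B=0). One shortest path:
  1. fill(A) -> (A=3 B=0)
  2. pour(A -> B) -> (A=0 B=3)
  3. fill(A) -> (A=3 B=3)
  4. pour(A -> B) -> (A=0 B=6)
  5. fill(A) -> (A=3 B=6)
Reached target in 5 moves.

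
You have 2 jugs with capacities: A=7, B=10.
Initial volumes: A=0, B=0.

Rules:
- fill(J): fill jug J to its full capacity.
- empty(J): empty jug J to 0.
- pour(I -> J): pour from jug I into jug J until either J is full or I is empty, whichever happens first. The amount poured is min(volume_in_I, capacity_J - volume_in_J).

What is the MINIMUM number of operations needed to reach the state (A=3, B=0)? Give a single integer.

BFS from (A=0, B=0). One shortest path:
  1. fill(B) -> (A=0 B=10)
  2. pour(B -> A) -> (A=7 B=3)
  3. empty(A) -> (A=0 B=3)
  4. pour(B -> A) -> (A=3 B=0)
Reached target in 4 moves.

Answer: 4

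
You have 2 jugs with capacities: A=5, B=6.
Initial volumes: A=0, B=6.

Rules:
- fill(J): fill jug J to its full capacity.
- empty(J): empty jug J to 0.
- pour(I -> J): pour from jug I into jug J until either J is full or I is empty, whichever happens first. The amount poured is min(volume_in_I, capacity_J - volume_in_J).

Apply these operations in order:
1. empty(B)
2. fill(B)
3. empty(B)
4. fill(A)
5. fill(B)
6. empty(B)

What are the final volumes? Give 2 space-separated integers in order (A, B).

Step 1: empty(B) -> (A=0 B=0)
Step 2: fill(B) -> (A=0 B=6)
Step 3: empty(B) -> (A=0 B=0)
Step 4: fill(A) -> (A=5 B=0)
Step 5: fill(B) -> (A=5 B=6)
Step 6: empty(B) -> (A=5 B=0)

Answer: 5 0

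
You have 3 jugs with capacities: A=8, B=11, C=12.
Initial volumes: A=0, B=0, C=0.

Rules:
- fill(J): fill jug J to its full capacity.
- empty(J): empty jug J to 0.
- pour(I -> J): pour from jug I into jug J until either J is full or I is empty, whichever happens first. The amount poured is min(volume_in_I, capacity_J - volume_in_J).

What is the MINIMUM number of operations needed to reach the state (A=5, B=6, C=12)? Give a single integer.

Answer: 8

Derivation:
BFS from (A=0, B=0, C=0). One shortest path:
  1. fill(C) -> (A=0 B=0 C=12)
  2. pour(C -> B) -> (A=0 B=11 C=1)
  3. pour(B -> A) -> (A=8 B=3 C=1)
  4. pour(A -> C) -> (A=0 B=3 C=9)
  5. pour(B -> A) -> (A=3 B=0 C=9)
  6. fill(B) -> (A=3 B=11 C=9)
  7. pour(B -> A) -> (A=8 B=6 C=9)
  8. pour(A -> C) -> (A=5 B=6 C=12)
Reached target in 8 moves.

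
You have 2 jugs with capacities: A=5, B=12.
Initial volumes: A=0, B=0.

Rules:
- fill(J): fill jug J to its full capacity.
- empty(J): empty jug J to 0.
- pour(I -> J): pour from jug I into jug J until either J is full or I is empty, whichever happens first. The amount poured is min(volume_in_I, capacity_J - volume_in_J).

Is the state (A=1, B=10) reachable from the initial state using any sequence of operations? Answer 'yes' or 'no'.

Answer: no

Derivation:
BFS explored all 34 reachable states.
Reachable set includes: (0,0), (0,1), (0,2), (0,3), (0,4), (0,5), (0,6), (0,7), (0,8), (0,9), (0,10), (0,11) ...
Target (A=1, B=10) not in reachable set → no.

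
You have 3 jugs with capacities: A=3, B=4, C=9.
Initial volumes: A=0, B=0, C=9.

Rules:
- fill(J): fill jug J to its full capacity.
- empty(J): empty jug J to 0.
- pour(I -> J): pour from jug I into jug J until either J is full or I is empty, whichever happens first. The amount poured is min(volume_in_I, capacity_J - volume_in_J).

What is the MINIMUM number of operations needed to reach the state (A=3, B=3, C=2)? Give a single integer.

Answer: 5

Derivation:
BFS from (A=0, B=0, C=9). One shortest path:
  1. fill(A) -> (A=3 B=0 C=9)
  2. pour(C -> B) -> (A=3 B=4 C=5)
  3. empty(B) -> (A=3 B=0 C=5)
  4. pour(A -> B) -> (A=0 B=3 C=5)
  5. pour(C -> A) -> (A=3 B=3 C=2)
Reached target in 5 moves.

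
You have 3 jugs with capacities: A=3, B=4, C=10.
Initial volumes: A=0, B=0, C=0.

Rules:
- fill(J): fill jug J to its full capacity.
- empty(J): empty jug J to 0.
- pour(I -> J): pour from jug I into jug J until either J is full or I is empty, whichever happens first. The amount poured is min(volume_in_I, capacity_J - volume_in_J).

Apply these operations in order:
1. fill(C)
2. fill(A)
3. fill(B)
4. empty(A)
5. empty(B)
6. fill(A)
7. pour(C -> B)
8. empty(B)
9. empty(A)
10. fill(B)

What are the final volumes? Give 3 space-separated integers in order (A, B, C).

Step 1: fill(C) -> (A=0 B=0 C=10)
Step 2: fill(A) -> (A=3 B=0 C=10)
Step 3: fill(B) -> (A=3 B=4 C=10)
Step 4: empty(A) -> (A=0 B=4 C=10)
Step 5: empty(B) -> (A=0 B=0 C=10)
Step 6: fill(A) -> (A=3 B=0 C=10)
Step 7: pour(C -> B) -> (A=3 B=4 C=6)
Step 8: empty(B) -> (A=3 B=0 C=6)
Step 9: empty(A) -> (A=0 B=0 C=6)
Step 10: fill(B) -> (A=0 B=4 C=6)

Answer: 0 4 6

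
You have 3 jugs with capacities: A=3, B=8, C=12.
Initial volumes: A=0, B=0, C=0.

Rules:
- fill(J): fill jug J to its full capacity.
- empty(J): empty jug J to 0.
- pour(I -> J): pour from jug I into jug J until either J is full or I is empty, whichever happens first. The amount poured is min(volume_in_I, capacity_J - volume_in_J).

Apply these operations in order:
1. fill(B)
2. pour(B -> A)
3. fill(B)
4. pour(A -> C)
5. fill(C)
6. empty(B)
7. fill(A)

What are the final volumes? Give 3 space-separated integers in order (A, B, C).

Answer: 3 0 12

Derivation:
Step 1: fill(B) -> (A=0 B=8 C=0)
Step 2: pour(B -> A) -> (A=3 B=5 C=0)
Step 3: fill(B) -> (A=3 B=8 C=0)
Step 4: pour(A -> C) -> (A=0 B=8 C=3)
Step 5: fill(C) -> (A=0 B=8 C=12)
Step 6: empty(B) -> (A=0 B=0 C=12)
Step 7: fill(A) -> (A=3 B=0 C=12)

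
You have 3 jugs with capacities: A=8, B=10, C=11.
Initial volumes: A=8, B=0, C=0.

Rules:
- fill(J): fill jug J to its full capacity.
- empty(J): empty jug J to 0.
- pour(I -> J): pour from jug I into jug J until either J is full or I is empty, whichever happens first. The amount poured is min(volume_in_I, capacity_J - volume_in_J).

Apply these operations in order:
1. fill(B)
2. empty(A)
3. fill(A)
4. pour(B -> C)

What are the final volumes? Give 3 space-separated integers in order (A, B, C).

Answer: 8 0 10

Derivation:
Step 1: fill(B) -> (A=8 B=10 C=0)
Step 2: empty(A) -> (A=0 B=10 C=0)
Step 3: fill(A) -> (A=8 B=10 C=0)
Step 4: pour(B -> C) -> (A=8 B=0 C=10)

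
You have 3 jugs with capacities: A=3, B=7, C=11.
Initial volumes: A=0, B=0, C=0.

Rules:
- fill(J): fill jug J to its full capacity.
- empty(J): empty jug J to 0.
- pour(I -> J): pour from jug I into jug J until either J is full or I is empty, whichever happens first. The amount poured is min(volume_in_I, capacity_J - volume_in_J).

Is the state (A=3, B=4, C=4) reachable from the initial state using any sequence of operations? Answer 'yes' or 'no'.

BFS from (A=0, B=0, C=0):
  1. fill(C) -> (A=0 B=0 C=11)
  2. pour(C -> B) -> (A=0 B=7 C=4)
  3. pour(B -> A) -> (A=3 B=4 C=4)
Target reached → yes.

Answer: yes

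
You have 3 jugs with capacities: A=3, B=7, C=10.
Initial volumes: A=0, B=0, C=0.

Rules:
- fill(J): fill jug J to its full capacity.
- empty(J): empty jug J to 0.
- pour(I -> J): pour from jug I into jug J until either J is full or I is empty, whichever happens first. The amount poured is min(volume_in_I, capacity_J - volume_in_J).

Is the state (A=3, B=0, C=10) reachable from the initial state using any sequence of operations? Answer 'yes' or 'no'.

Answer: yes

Derivation:
BFS from (A=0, B=0, C=0):
  1. fill(A) -> (A=3 B=0 C=0)
  2. fill(C) -> (A=3 B=0 C=10)
Target reached → yes.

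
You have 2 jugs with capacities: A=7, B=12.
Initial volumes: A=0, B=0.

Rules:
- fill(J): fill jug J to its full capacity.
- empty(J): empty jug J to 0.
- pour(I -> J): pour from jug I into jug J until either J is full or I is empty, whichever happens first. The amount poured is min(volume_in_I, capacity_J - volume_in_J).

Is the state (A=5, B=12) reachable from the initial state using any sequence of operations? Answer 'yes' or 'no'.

Answer: yes

Derivation:
BFS from (A=0, B=0):
  1. fill(B) -> (A=0 B=12)
  2. pour(B -> A) -> (A=7 B=5)
  3. empty(A) -> (A=0 B=5)
  4. pour(B -> A) -> (A=5 B=0)
  5. fill(B) -> (A=5 B=12)
Target reached → yes.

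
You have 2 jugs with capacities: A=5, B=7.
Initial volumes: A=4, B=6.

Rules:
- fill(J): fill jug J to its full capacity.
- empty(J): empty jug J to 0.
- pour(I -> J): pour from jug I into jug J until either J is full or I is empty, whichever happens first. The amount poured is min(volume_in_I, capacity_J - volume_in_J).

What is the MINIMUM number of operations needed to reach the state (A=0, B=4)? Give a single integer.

Answer: 2

Derivation:
BFS from (A=4, B=6). One shortest path:
  1. empty(B) -> (A=4 B=0)
  2. pour(A -> B) -> (A=0 B=4)
Reached target in 2 moves.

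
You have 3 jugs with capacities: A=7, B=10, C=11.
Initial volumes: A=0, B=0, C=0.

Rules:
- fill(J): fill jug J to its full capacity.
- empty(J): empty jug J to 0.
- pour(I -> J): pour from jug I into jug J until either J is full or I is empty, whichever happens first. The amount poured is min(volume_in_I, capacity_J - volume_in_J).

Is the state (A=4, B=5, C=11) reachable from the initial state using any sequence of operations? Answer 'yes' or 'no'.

BFS from (A=0, B=0, C=0):
  1. fill(A) -> (A=7 B=0 C=0)
  2. fill(B) -> (A=7 B=10 C=0)
  3. pour(A -> C) -> (A=0 B=10 C=7)
  4. pour(B -> C) -> (A=0 B=6 C=11)
  5. pour(C -> A) -> (A=7 B=6 C=4)
  6. empty(A) -> (A=0 B=6 C=4)
  7. pour(C -> A) -> (A=4 B=6 C=0)
  8. pour(B -> C) -> (A=4 B=0 C=6)
  9. fill(B) -> (A=4 B=10 C=6)
  10. pour(B -> C) -> (A=4 B=5 C=11)
Target reached → yes.

Answer: yes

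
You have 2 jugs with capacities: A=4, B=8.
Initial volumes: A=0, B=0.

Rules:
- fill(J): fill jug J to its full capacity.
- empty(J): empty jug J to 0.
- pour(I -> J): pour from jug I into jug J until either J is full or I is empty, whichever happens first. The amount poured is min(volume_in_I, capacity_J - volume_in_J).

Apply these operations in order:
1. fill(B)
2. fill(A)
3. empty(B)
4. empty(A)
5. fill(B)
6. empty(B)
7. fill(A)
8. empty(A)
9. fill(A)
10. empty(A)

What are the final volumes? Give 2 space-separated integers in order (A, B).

Step 1: fill(B) -> (A=0 B=8)
Step 2: fill(A) -> (A=4 B=8)
Step 3: empty(B) -> (A=4 B=0)
Step 4: empty(A) -> (A=0 B=0)
Step 5: fill(B) -> (A=0 B=8)
Step 6: empty(B) -> (A=0 B=0)
Step 7: fill(A) -> (A=4 B=0)
Step 8: empty(A) -> (A=0 B=0)
Step 9: fill(A) -> (A=4 B=0)
Step 10: empty(A) -> (A=0 B=0)

Answer: 0 0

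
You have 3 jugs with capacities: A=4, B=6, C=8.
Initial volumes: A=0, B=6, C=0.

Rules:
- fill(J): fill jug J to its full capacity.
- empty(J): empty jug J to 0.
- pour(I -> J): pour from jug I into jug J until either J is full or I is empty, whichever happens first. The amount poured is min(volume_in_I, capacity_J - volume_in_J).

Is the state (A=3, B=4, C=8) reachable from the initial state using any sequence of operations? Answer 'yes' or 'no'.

Answer: no

Derivation:
BFS explored all 54 reachable states.
Reachable set includes: (0,0,0), (0,0,2), (0,0,4), (0,0,6), (0,0,8), (0,2,0), (0,2,2), (0,2,4), (0,2,6), (0,2,8), (0,4,0), (0,4,2) ...
Target (A=3, B=4, C=8) not in reachable set → no.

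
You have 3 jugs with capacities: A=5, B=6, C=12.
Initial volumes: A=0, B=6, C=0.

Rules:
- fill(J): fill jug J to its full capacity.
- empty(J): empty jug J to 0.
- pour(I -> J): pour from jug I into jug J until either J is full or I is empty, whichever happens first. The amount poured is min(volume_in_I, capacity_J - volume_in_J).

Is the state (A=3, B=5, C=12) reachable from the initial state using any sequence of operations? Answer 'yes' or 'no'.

Answer: yes

Derivation:
BFS from (A=0, B=6, C=0):
  1. fill(A) -> (A=5 B=6 C=0)
  2. empty(B) -> (A=5 B=0 C=0)
  3. pour(A -> B) -> (A=0 B=5 C=0)
  4. fill(A) -> (A=5 B=5 C=0)
  5. pour(A -> C) -> (A=0 B=5 C=5)
  6. fill(A) -> (A=5 B=5 C=5)
  7. pour(A -> C) -> (A=0 B=5 C=10)
  8. fill(A) -> (A=5 B=5 C=10)
  9. pour(A -> C) -> (A=3 B=5 C=12)
Target reached → yes.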